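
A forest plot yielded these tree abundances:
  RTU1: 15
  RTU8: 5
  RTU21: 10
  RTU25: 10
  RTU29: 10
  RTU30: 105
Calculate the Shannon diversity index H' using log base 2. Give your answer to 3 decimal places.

1.632

Total N = 15+5+10+10+10+105 = 155, so the proportions are 0.09677, 0.03226, 0.06452, 0.06452, 0.06452, 0.67742 (working shown to 5 dp, full precision carried).
Each pᵢ log₂ pᵢ term: 0.09677×(-3.36923)=-0.32605, 0.03226×(-4.95420)=-0.15981, 0.06452×(-3.95420)=-0.25511, 0.06452×(-3.95420)=-0.25511, 0.06452×(-3.95420)=-0.25511, 0.67742×(-0.56188)=-0.38063.
Sum = -1.63182, so H' = 1.632.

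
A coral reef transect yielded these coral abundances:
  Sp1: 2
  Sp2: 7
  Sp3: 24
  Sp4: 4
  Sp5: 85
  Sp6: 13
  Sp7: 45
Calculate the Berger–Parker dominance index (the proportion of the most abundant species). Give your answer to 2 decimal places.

Total N = 2+7+24+4+85+13+45 = 180, so the proportions are 0.0111, 0.0389, 0.1333, 0.0222, 0.4722, 0.0722, 0.25 (working shown to 4 dp, full precision carried).
The largest proportion is 0.4722, i.e. d = 0.47 to 2 decimal places.

0.47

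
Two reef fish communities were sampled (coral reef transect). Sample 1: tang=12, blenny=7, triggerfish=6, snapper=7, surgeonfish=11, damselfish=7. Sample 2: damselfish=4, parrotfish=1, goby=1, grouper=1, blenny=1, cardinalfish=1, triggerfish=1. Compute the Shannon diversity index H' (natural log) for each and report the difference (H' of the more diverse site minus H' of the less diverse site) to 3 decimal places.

Sample 1: N=50, proportions 0.24, 0.14, 0.12, 0.14, 0.22, 0.14, giving H' = 1.75582 (working shown to 5 dp, full precision carried).
Sample 2: N=10, proportions 0.4, 0.1, 0.1, 0.1, 0.1, 0.1, 0.1, giving H' = 1.74807.
Difference = |1.75582 − 1.74807| = 0.00775, i.e. 0.008 to 3 decimal places.

0.008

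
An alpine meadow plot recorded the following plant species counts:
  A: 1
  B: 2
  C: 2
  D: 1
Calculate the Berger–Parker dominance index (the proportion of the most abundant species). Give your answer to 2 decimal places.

0.33

Total N = 1+2+2+1 = 6, so the proportions are 0.1667, 0.3333, 0.3333, 0.1667 (working shown to 4 dp, full precision carried).
The largest proportion is 0.3333, i.e. d = 0.33 to 2 decimal places.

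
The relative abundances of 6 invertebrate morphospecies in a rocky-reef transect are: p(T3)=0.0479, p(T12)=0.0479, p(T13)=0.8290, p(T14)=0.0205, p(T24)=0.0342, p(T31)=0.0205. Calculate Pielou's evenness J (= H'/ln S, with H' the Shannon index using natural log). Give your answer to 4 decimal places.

H' = −Σ pᵢ ln pᵢ = −((-0.145551) + (-0.145551) + (-0.155467) + (-0.079690) + (-0.115443) + (-0.079690)) = 0.721392 (working shown to 6 dp, full precision carried).
With S = 6 species, ln S = 1.791759, so J = 0.721392/1.791759 = 0.402617, i.e. 0.4026 to 4 decimal places.

0.4026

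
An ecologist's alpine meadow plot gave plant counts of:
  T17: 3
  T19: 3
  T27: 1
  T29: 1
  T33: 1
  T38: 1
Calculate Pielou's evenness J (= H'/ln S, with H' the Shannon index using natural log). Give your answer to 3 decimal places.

Total N = 3+3+1+1+1+1 = 10, so the proportions are 0.3, 0.3, 0.1, 0.1, 0.1, 0.1 (working shown to 5 dp, full precision carried).
H' = −Σ pᵢ ln pᵢ = −((-0.36119) + (-0.36119) + (-0.23026) + (-0.23026) + (-0.23026) + (-0.23026)) = 1.64342.
With S = 6 species, ln S = 1.79176, so J = 1.64342/1.79176 = 0.91721, i.e. 0.917 to 3 decimal places.

0.917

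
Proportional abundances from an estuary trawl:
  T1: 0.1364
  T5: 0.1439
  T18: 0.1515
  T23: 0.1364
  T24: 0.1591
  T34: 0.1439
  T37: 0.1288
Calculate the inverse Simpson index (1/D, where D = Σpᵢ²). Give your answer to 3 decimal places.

D = 0.1364² + 0.1439² + 0.1515² + 0.1364² + 0.1591² + 0.1439² + 0.1288² = 0.0186050 + 0.0207072 + 0.0229523 + 0.0186050 + 0.0253128 + 0.0207072 + 0.0165894 = 0.1434788 (working shown to 7 dp, full precision carried).
So 1/D = 6.96967, i.e. 6.970 to 3 decimal places.

6.970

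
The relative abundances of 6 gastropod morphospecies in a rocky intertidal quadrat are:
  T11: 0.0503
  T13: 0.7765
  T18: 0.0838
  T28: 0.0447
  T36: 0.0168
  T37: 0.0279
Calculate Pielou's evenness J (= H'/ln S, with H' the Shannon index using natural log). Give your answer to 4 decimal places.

0.4811

H' = −Σ pᵢ ln pᵢ = −((-0.150384) + (-0.196422) + (-0.207767) + (-0.138918) + (-0.068651) + (-0.099858)) = 0.862001 (working shown to 6 dp, full precision carried).
With S = 6 species, ln S = 1.791759, so J = 0.862001/1.791759 = 0.481092, i.e. 0.4811 to 4 decimal places.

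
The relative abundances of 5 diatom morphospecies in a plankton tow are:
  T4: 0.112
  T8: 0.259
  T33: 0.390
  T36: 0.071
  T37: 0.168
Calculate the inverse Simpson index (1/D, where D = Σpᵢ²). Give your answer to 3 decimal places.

3.774

D = 0.112² + 0.259² + 0.39² + 0.071² + 0.168² = 0.0125440 + 0.0670810 + 0.1521000 + 0.0050410 + 0.0282240 = 0.2649900 (working shown to 7 dp, full precision carried).
So 1/D = 3.77373, i.e. 3.774 to 3 decimal places.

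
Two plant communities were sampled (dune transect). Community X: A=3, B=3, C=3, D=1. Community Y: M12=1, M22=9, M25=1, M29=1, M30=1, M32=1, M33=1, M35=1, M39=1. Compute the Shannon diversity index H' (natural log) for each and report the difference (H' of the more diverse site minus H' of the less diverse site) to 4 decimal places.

0.3561

Community X: N=10, proportions 0.3, 0.3, 0.3, 0.1, giving H' = 1.313834 (working shown to 6 dp, full precision carried).
Community Y: N=17, proportions 0.058824, 0.529412, 0.058824, 0.058824, 0.058824, 0.058824, 0.058824, 0.058824, 0.058824, giving H' = 1.669977.
Difference = |1.313834 − 1.669977| = 0.356143, i.e. 0.3561 to 4 decimal places.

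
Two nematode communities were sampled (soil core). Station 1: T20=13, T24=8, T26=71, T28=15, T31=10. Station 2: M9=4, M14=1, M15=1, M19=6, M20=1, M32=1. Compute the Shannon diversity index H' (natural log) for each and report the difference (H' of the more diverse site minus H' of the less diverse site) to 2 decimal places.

0.27

Station 1: N=117, proportions 0.1111, 0.0684, 0.6068, 0.1282, 0.0855, giving H' = 1.2043 (working shown to 4 dp, full precision carried).
Station 2: N=14, proportions 0.2857, 0.0714, 0.0714, 0.4286, 0.0714, 0.0714, giving H' = 1.4751.
Difference = |1.2043 − 1.4751| = 0.2708, i.e. 0.27 to 2 decimal places.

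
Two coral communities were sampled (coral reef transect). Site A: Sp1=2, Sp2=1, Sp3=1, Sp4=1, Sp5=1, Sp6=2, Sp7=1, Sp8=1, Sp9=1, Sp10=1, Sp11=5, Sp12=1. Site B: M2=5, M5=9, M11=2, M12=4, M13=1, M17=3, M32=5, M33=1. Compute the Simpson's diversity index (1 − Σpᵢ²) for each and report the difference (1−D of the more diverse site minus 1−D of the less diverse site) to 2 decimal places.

0.05

Site A: N=18, proportions 0.1111, 0.0556, 0.0556, 0.0556, 0.0556, 0.1111, 0.0556, 0.0556, 0.0556, 0.0556, 0.2778, 0.0556, giving 1−D = 0.8704 (working shown to 4 dp, full precision carried).
Site B: N=30, proportions 0.1667, 0.3, 0.0667, 0.1333, 0.0333, 0.1, 0.1667, 0.0333, giving 1−D = 0.8200.
Difference = |0.8704 − 0.8200| = 0.0504, i.e. 0.05 to 2 decimal places.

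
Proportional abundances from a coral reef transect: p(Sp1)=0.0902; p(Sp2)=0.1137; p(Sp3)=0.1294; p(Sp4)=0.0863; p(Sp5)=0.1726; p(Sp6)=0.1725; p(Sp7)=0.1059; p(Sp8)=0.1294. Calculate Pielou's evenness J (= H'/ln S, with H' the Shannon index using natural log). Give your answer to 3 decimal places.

0.985

H' = −Σ pᵢ ln pᵢ = −((-0.21700) + (-0.24721) + (-0.26460) + (-0.21143) + (-0.30322) + (-0.30314) + (-0.23777) + (-0.26460)) = 2.04897 (working shown to 5 dp, full precision carried).
With S = 8 species, ln S = 2.07944, so J = 2.04897/2.07944 = 0.98535, i.e. 0.985 to 3 decimal places.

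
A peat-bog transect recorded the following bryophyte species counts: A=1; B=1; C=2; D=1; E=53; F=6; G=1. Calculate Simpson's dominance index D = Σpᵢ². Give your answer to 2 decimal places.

0.68

Total N = 1+1+2+1+53+6+1 = 65, so the proportions are 0.0154, 0.0154, 0.0308, 0.0154, 0.8154, 0.0923, 0.0154 (working shown to 4 dp, full precision carried).
D = 0.0154² + 0.0154² + 0.0308² + 0.0154² + 0.8154² + 0.0923² + 0.0154² = 0.0002 + 0.0002 + 0.0009 + 0.0002 + 0.6649 + 0.0085 + 0.0002 = 0.6753.
To 2 decimal places, D = 0.68.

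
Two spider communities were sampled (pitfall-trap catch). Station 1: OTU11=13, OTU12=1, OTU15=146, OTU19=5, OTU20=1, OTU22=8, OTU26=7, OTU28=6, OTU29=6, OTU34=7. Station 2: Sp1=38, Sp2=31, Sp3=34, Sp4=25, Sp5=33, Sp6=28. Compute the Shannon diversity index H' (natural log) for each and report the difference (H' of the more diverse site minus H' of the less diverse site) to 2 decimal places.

0.66

Station 1: N=200, proportions 0.065, 0.005, 0.73, 0.025, 0.005, 0.04, 0.035, 0.03, 0.03, 0.035, giving H' = 1.1264 (working shown to 4 dp, full precision carried).
Station 2: N=189, proportions 0.2011, 0.164, 0.1799, 0.1323, 0.1746, 0.1481, giving H' = 1.7828.
Difference = |1.1264 − 1.7828| = 0.6564, i.e. 0.66 to 2 decimal places.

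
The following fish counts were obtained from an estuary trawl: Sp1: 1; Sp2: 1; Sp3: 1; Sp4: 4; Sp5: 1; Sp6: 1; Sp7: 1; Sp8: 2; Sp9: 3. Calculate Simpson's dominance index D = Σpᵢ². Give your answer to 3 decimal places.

Total N = 1+1+1+4+1+1+1+2+3 = 15, so the proportions are 0.06667, 0.06667, 0.06667, 0.26667, 0.06667, 0.06667, 0.06667, 0.13333, 0.2 (working shown to 5 dp, full precision carried).
D = 0.06667² + 0.06667² + 0.06667² + 0.26667² + 0.06667² + 0.06667² + 0.06667² + 0.13333² + 0.2² = 0.00444 + 0.00444 + 0.00444 + 0.07111 + 0.00444 + 0.00444 + 0.00444 + 0.01778 + 0.04000 = 0.15556.
To 3 decimal places, D = 0.156.

0.156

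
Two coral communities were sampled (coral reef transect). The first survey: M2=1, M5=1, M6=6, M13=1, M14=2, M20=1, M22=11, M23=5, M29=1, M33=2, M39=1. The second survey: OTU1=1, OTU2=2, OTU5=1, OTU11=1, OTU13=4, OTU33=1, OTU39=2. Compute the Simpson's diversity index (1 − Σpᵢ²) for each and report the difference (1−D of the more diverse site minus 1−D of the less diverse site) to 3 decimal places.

The first survey: N=32, proportions 0.03125, 0.03125, 0.1875, 0.03125, 0.0625, 0.03125, 0.34375, 0.15625, 0.03125, 0.0625, 0.03125, giving 1−D = 0.808594 (working shown to 6 dp, full precision carried).
The second survey: N=12, proportions 0.083333, 0.166667, 0.083333, 0.083333, 0.333333, 0.083333, 0.166667, giving 1−D = 0.805556.
Difference = |0.808594 − 0.805556| = 0.003038, i.e. 0.003 to 3 decimal places.

0.003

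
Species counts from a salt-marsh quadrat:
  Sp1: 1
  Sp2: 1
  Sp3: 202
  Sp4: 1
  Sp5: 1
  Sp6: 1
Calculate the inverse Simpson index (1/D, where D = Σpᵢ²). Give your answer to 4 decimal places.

1.0500

Total N = 1+1+202+1+1+1 = 207, so the proportions are 0.0048309, 0.0048309, 0.9758454, 0.0048309, 0.0048309, 0.0048309 (working shown to 7 dp, full precision carried).
D = 0.0048309² + 0.0048309² + 0.9758454² + 0.0048309² + 0.0048309² + 0.0048309² = 0.0000233 + 0.0000233 + 0.9522743 + 0.0000233 + 0.0000233 + 0.0000233 = 0.9523910.
So 1/D = 1.049989, i.e. 1.0500 to 4 decimal places.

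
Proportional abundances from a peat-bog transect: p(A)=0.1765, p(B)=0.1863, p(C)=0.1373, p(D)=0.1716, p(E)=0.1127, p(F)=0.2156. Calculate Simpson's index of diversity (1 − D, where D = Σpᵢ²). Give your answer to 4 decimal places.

0.8267

D = 0.1765² + 0.1863² + 0.1373² + 0.1716² + 0.1127² + 0.2156² = 0.031152 + 0.034708 + 0.018851 + 0.029447 + 0.012701 + 0.046483 = 0.173342 (working shown to 6 dp, full precision carried).
So 1 − D = 0.826658, i.e. 0.8267 to 4 decimal places.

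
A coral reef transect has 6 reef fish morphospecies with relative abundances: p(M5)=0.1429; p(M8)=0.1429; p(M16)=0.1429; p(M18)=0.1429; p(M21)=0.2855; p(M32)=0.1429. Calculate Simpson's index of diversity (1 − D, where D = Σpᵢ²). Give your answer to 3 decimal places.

0.816

D = 0.1429² + 0.1429² + 0.1429² + 0.1429² + 0.2855² + 0.1429² = 0.02042 + 0.02042 + 0.02042 + 0.02042 + 0.08151 + 0.02042 = 0.18361 (working shown to 5 dp, full precision carried).
So 1 − D = 0.81639, i.e. 0.816 to 3 decimal places.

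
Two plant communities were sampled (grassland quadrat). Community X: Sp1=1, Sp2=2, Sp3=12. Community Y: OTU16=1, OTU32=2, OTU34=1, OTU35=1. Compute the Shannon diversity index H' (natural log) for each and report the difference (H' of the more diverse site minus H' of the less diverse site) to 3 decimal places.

Community X: N=15, proportions 0.06667, 0.13333, 0.8, giving H' = 0.62771 (working shown to 5 dp, full precision carried).
Community Y: N=5, proportions 0.2, 0.4, 0.2, 0.2, giving H' = 1.33218.
Difference = |0.62771 − 1.33218| = 0.70447, i.e. 0.704 to 3 decimal places.

0.704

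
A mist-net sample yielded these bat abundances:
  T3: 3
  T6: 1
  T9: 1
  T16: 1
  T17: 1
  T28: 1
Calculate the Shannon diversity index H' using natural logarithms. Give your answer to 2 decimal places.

Total N = 3+1+1+1+1+1 = 8, so the proportions are 0.375, 0.125, 0.125, 0.125, 0.125, 0.125 (working shown to 4 dp, full precision carried).
Each pᵢ ln pᵢ term: 0.375×(-0.9808)=-0.3678, 0.125×(-2.0794)=-0.2599, 0.125×(-2.0794)=-0.2599, 0.125×(-2.0794)=-0.2599, 0.125×(-2.0794)=-0.2599, 0.125×(-2.0794)=-0.2599.
Sum = -1.6675, so H' = 1.67.

1.67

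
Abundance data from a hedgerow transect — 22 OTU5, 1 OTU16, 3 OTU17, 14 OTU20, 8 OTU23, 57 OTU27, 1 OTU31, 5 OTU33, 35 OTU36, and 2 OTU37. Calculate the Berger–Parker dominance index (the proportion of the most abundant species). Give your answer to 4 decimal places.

0.3851

Total N = 22+1+3+14+8+57+1+5+35+2 = 148, so the proportions are 0.148649, 0.006757, 0.02027, 0.094595, 0.054054, 0.385135, 0.006757, 0.033784, 0.236486, 0.013514 (working shown to 6 dp, full precision carried).
The largest proportion is 0.385135, i.e. d = 0.3851 to 4 decimal places.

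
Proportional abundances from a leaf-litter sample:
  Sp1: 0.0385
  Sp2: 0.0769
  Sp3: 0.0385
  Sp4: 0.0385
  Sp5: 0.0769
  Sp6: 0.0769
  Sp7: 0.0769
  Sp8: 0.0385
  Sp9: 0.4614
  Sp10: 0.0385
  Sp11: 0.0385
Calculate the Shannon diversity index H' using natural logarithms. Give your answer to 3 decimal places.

1.898

Each pᵢ ln pᵢ term (working shown to 5 dp, full precision carried): 0.0385×(-3.25710)=-0.12540, 0.0769×(-2.56525)=-0.19727, 0.0385×(-3.25710)=-0.12540, 0.0385×(-3.25710)=-0.12540, 0.0769×(-2.56525)=-0.19727, 0.0769×(-2.56525)=-0.19727, 0.0769×(-2.56525)=-0.19727, 0.0385×(-3.25710)=-0.12540, 0.4614×(-0.77349)=-0.35689, 0.0385×(-3.25710)=-0.12540, 0.0385×(-3.25710)=-0.12540.
Sum = -1.89835, so H' = 1.898.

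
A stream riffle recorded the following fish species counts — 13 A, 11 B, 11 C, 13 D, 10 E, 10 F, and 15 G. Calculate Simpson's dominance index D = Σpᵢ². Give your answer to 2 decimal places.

Total N = 13+11+11+13+10+10+15 = 83, so the proportions are 0.1566, 0.1325, 0.1325, 0.1566, 0.1205, 0.1205, 0.1807 (working shown to 4 dp, full precision carried).
D = 0.1566² + 0.1325² + 0.1325² + 0.1566² + 0.1205² + 0.1205² + 0.1807² = 0.0245 + 0.0176 + 0.0176 + 0.0245 + 0.0145 + 0.0145 + 0.0327 = 0.1459.
To 2 decimal places, D = 0.15.

0.15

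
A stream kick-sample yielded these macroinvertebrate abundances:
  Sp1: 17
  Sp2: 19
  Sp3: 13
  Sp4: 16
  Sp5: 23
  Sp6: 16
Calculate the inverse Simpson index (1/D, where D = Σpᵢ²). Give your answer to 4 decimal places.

Total N = 17+19+13+16+23+16 = 104, so the proportions are 0.16346154, 0.18269231, 0.125, 0.15384615, 0.22115385, 0.15384615 (working shown to 8 dp, full precision carried).
D = 0.16346154² + 0.18269231² + 0.125² + 0.15384615² + 0.22115385² + 0.15384615² = 0.02671967 + 0.03337648 + 0.01562500 + 0.02366864 + 0.04890902 + 0.02366864 = 0.17196746.
So 1/D = 5.815054, i.e. 5.8151 to 4 decimal places.

5.8151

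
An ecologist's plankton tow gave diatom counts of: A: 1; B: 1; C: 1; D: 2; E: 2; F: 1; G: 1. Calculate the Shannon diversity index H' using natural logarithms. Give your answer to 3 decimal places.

Total N = 1+1+1+2+2+1+1 = 9, so the proportions are 0.11111, 0.11111, 0.11111, 0.22222, 0.22222, 0.11111, 0.11111 (working shown to 5 dp, full precision carried).
Each pᵢ ln pᵢ term: 0.11111×(-2.19722)=-0.24414, 0.11111×(-2.19722)=-0.24414, 0.11111×(-2.19722)=-0.24414, 0.22222×(-1.50408)=-0.33424, 0.22222×(-1.50408)=-0.33424, 0.11111×(-2.19722)=-0.24414, 0.11111×(-2.19722)=-0.24414.
Sum = -1.88916, so H' = 1.889.

1.889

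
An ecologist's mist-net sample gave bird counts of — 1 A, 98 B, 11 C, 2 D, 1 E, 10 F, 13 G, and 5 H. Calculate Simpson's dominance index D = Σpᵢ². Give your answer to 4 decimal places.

0.5043

Total N = 1+98+11+2+1+10+13+5 = 141, so the proportions are 0.0070922, 0.6950355, 0.0780142, 0.0141844, 0.0070922, 0.070922, 0.0921986, 0.035461 (working shown to 7 dp, full precision carried).
D = 0.0070922² + 0.6950355² + 0.0780142² + 0.0141844² + 0.0070922² + 0.070922² + 0.0921986² + 0.035461² = 0.0000503 + 0.4830743 + 0.0060862 + 0.0002012 + 0.0000503 + 0.0050299 + 0.0085006 + 0.0012575 = 0.5042503.
To 4 decimal places, D = 0.5043.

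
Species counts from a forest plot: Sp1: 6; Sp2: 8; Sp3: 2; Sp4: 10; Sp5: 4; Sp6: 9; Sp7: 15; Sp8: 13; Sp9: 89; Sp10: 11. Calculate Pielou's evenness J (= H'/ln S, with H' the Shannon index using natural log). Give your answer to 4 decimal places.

0.7223

Total N = 6+8+2+10+4+9+15+13+89+11 = 167, so the proportions are 0.035928, 0.047904, 0.011976, 0.05988, 0.023952, 0.053892, 0.08982, 0.077844, 0.532934, 0.065868 (working shown to 6 dp, full precision carried).
H' = −Σ pᵢ ln pᵢ = −((-0.119505) + (-0.145559) + (-0.052992) + (-0.168587) + (-0.089382) + (-0.157407) + (-0.216462) + (-0.198740) + (-0.335406) + (-0.179168)) = 1.663209.
With S = 10 species, ln S = 2.302585, so J = 1.663209/2.302585 = 0.722323, i.e. 0.7223 to 4 decimal places.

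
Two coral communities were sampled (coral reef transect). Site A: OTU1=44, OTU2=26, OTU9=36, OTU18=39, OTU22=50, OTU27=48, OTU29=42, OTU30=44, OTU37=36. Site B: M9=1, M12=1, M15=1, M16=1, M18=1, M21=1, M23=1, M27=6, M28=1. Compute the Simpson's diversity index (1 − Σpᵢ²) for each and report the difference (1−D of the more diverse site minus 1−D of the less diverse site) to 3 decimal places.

Site A: N=365, proportions 0.12055, 0.07123, 0.09863, 0.10685, 0.13699, 0.13151, 0.11507, 0.12055, 0.09863, giving 1−D = 0.88569 (working shown to 5 dp, full precision carried).
Site B: N=14, proportions 0.07143, 0.07143, 0.07143, 0.07143, 0.07143, 0.07143, 0.07143, 0.42857, 0.07143, giving 1−D = 0.77551.
Difference = |0.88569 − 0.77551| = 0.11018, i.e. 0.110 to 3 decimal places.

0.110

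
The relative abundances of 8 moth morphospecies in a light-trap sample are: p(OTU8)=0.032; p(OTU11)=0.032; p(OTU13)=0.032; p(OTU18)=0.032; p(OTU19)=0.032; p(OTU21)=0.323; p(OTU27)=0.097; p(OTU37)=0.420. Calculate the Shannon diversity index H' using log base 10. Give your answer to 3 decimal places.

Each pᵢ log₁₀ pᵢ term (working shown to 5 dp, full precision carried): 0.032×(-1.49485)=-0.04784, 0.032×(-1.49485)=-0.04784, 0.032×(-1.49485)=-0.04784, 0.032×(-1.49485)=-0.04784, 0.032×(-1.49485)=-0.04784, 0.323×(-0.49080)=-0.15853, 0.097×(-1.01323)=-0.09828, 0.42×(-0.37675)=-0.15824.
Sum = -0.65422, so H' = 0.654.

0.654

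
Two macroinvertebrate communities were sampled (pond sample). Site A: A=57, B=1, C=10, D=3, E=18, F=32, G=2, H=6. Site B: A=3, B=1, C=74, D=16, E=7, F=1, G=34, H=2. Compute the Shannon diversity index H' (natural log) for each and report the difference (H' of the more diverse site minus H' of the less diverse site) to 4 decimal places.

0.2158

Site A: N=129, proportions 0.44186, 0.007752, 0.077519, 0.023256, 0.139535, 0.248062, 0.015504, 0.046512, giving H' = 1.512195 (working shown to 6 dp, full precision carried).
Site B: N=138, proportions 0.021739, 0.007246, 0.536232, 0.115942, 0.050725, 0.007246, 0.246377, 0.014493, giving H' = 1.296370.
Difference = |1.512195 − 1.296370| = 0.215825, i.e. 0.2158 to 4 decimal places.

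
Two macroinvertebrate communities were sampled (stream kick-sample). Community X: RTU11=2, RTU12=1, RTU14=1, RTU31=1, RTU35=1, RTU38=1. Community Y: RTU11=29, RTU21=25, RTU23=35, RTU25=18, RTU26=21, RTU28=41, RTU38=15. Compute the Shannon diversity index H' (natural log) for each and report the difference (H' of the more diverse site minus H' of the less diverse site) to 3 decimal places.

Community X: N=7, proportions 0.28571, 0.14286, 0.14286, 0.14286, 0.14286, 0.14286, giving H' = 1.74787 (working shown to 5 dp, full precision carried).
Community Y: N=184, proportions 0.15761, 0.13587, 0.19022, 0.09783, 0.11413, 0.22283, 0.08152, giving H' = 1.89211.
Difference = |1.74787 − 1.89211| = 0.14424, i.e. 0.144 to 3 decimal places.

0.144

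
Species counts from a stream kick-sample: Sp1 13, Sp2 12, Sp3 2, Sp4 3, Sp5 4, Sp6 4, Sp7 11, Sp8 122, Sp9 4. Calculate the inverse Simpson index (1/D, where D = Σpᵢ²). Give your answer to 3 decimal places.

Total N = 13+12+2+3+4+4+11+122+4 = 175, so the proportions are 0.074286, 0.068571, 0.011429, 0.017143, 0.022857, 0.022857, 0.062857, 0.697143, 0.022857 (working shown to 6 dp, full precision carried).
D = 0.074286² + 0.068571² + 0.011429² + 0.017143² + 0.022857² + 0.022857² + 0.062857² + 0.697143² + 0.022857² = 0.005518 + 0.004702 + 0.000131 + 0.000294 + 0.000522 + 0.000522 + 0.003951 + 0.486008 + 0.000522 = 0.502171.
So 1/D = 1.99135, i.e. 1.991 to 3 decimal places.

1.991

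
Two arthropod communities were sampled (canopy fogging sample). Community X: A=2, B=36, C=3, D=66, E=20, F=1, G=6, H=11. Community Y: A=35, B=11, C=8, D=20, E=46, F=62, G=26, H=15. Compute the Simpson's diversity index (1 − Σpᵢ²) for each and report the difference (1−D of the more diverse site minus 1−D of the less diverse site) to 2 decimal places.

Community X: N=145, proportions 0.0138, 0.2483, 0.0207, 0.4552, 0.1379, 0.0069, 0.0414, 0.0759, giving 1−D = 0.7040 (working shown to 4 dp, full precision carried).
Community Y: N=223, proportions 0.157, 0.0493, 0.0359, 0.0897, 0.2063, 0.278, 0.1166, 0.0673, giving 1−D = 0.8256.
Difference = |0.7040 − 0.8256| = 0.1216, i.e. 0.12 to 2 decimal places.

0.12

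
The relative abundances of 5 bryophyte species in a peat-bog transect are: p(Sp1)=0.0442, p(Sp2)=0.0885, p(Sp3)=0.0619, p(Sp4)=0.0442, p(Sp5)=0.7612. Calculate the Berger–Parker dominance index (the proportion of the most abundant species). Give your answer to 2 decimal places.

0.76

The largest proportion is 0.7612, i.e. d = 0.76 to 2 decimal places.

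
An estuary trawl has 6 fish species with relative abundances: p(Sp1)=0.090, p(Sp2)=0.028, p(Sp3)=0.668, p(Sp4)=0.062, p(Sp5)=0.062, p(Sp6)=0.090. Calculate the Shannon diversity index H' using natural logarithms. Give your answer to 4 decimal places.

1.1479

Each pᵢ ln pᵢ term (working shown to 6 dp, full precision carried): 0.09×(-2.407946)=-0.216715, 0.028×(-3.575551)=-0.100115, 0.668×(-0.403467)=-0.269516, 0.062×(-2.780621)=-0.172398, 0.062×(-2.780621)=-0.172398, 0.09×(-2.407946)=-0.216715.
Sum = -1.147859, so H' = 1.1479.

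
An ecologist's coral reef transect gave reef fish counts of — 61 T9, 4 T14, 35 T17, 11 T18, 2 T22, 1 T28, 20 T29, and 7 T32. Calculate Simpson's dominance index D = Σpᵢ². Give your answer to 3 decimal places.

Total N = 61+4+35+11+2+1+20+7 = 141, so the proportions are 0.43262, 0.02837, 0.24823, 0.07801, 0.01418, 0.00709, 0.14184, 0.04965 (working shown to 5 dp, full precision carried).
D = 0.43262² + 0.02837² + 0.24823² + 0.07801² + 0.01418² + 0.00709² + 0.14184² + 0.04965² = 0.18716 + 0.00080 + 0.06162 + 0.00609 + 0.00020 + 0.00005 + 0.02012 + 0.00246 = 0.27851.
To 3 decimal places, D = 0.279.

0.279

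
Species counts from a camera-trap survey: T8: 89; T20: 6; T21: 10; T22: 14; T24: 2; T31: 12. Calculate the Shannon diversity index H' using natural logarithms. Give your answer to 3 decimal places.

Total N = 89+6+10+14+2+12 = 133, so the proportions are 0.66917, 0.04511, 0.07519, 0.10526, 0.01504, 0.09023 (working shown to 5 dp, full precision carried).
Each pᵢ ln pᵢ term: 0.66917×(-0.40171)=-0.26882, 0.04511×(-3.09859)=-0.13979, 0.07519×(-2.58776)=-0.19457, 0.10526×(-2.25129)=-0.23698, 0.01504×(-4.19720)=-0.06312, 0.09023×(-2.40544)=-0.21703.
Sum = -1.12030, so H' = 1.120.

1.120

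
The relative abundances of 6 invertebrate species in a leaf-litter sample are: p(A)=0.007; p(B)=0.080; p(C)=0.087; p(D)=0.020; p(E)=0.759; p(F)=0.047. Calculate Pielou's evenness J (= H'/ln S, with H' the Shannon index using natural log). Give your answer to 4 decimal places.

H' = −Σ pᵢ ln pᵢ = −((-0.034733) + (-0.202058) + (-0.212441) + (-0.078240) + (-0.209297) + (-0.143708)) = 0.880477 (working shown to 6 dp, full precision carried).
With S = 6 species, ln S = 1.791759, so J = 0.880477/1.791759 = 0.491403, i.e. 0.4914 to 4 decimal places.

0.4914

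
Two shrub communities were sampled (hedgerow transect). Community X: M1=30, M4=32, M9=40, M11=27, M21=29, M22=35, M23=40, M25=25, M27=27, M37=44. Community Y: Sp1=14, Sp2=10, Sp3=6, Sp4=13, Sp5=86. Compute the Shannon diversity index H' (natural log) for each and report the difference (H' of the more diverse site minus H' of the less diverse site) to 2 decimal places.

1.20

Community X: N=329, proportions 0.0912, 0.0973, 0.1216, 0.0821, 0.0881, 0.1064, 0.1216, 0.076, 0.0821, 0.1337, giving H' = 2.2851 (working shown to 4 dp, full precision carried).
Community Y: N=129, proportions 0.1085, 0.0775, 0.0465, 0.1008, 0.6667, giving H' = 1.0835.
Difference = |2.2851 − 1.0835| = 1.2016, i.e. 1.20 to 2 decimal places.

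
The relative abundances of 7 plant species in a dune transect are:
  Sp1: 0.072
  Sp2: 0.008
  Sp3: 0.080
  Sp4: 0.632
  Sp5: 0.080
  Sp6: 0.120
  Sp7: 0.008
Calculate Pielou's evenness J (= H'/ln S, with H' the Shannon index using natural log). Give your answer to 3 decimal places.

0.625

H' = −Σ pᵢ ln pᵢ = −((-0.18944) + (-0.03863) + (-0.20206) + (-0.29000) + (-0.20206) + (-0.25443) + (-0.03863)) = 1.21524 (working shown to 5 dp, full precision carried).
With S = 7 species, ln S = 1.94591, so J = 1.21524/1.94591 = 0.62451, i.e. 0.625 to 3 decimal places.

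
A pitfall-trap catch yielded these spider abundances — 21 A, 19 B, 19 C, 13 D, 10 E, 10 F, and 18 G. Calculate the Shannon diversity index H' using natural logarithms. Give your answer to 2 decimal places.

Total N = 21+19+19+13+10+10+18 = 110, so the proportions are 0.1909, 0.1727, 0.1727, 0.1182, 0.0909, 0.0909, 0.1636 (working shown to 4 dp, full precision carried).
Each pᵢ ln pᵢ term: 0.1909×(-1.6560)=-0.3161, 0.1727×(-1.7560)=-0.3033, 0.1727×(-1.7560)=-0.3033, 0.1182×(-2.1355)=-0.2524, 0.0909×(-2.3979)=-0.2180, 0.0909×(-2.3979)=-0.2180, 0.1636×(-1.8101)=-0.2962.
Sum = -1.9073, so H' = 1.91.

1.91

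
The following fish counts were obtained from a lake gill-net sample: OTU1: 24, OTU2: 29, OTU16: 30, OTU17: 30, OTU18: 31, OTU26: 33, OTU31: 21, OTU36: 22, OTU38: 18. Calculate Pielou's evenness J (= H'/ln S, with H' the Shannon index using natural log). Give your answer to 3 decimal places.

0.992

Total N = 24+29+30+30+31+33+21+22+18 = 238, so the proportions are 0.10084, 0.12185, 0.12605, 0.12605, 0.13025, 0.13866, 0.08824, 0.09244, 0.07563 (working shown to 5 dp, full precision carried).
H' = −Σ pᵢ ln pᵢ = −((-0.23135) + (-0.25649) + (-0.26106) + (-0.26106) + (-0.26549) + (-0.27395) + (-0.21421) + (-0.22011) + (-0.19527)) = 2.17899.
With S = 9 species, ln S = 2.19722, so J = 2.17899/2.19722 = 0.99170, i.e. 0.992 to 3 decimal places.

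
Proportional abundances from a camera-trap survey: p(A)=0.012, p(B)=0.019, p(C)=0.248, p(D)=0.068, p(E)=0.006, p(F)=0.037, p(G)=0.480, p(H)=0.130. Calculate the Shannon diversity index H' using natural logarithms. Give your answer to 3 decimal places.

1.427

Each pᵢ ln pᵢ term (working shown to 5 dp, full precision carried): 0.012×(-4.42285)=-0.05307, 0.019×(-3.96332)=-0.07530, 0.248×(-1.39433)=-0.34579, 0.068×(-2.68825)=-0.18280, 0.006×(-5.11600)=-0.03070, 0.037×(-3.29684)=-0.12198, 0.48×(-0.73397)=-0.35231, 0.13×(-2.04022)=-0.26523.
Sum = -1.42718, so H' = 1.427.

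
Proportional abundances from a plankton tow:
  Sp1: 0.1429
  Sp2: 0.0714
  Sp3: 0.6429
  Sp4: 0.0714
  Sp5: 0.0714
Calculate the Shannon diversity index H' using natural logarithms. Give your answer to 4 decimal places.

Each pᵢ ln pᵢ term (working shown to 6 dp, full precision carried): 0.1429×(-1.945610)=-0.278028, 0.0714×(-2.639457)=-0.188457, 0.6429×(-0.441766)=-0.284011, 0.0714×(-2.639457)=-0.188457, 0.0714×(-2.639457)=-0.188457.
Sum = -1.127411, so H' = 1.1274.

1.1274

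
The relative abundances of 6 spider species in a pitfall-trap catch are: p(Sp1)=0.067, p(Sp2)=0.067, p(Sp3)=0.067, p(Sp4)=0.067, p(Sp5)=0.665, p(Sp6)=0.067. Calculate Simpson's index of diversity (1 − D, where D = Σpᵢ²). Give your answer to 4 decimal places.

0.5353

D = 0.067² + 0.067² + 0.067² + 0.067² + 0.665² + 0.067² = 0.004489 + 0.004489 + 0.004489 + 0.004489 + 0.442225 + 0.004489 = 0.464670 (working shown to 6 dp, full precision carried).
So 1 − D = 0.535330, i.e. 0.5353 to 4 decimal places.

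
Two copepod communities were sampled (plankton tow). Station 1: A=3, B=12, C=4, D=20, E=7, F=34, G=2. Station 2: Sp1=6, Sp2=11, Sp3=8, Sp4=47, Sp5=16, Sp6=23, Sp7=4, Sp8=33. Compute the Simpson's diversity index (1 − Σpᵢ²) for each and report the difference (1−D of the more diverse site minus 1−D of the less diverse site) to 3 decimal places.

0.067

Station 1: N=82, proportions 0.036585, 0.146341, 0.04878, 0.243902, 0.085366, 0.414634, 0.02439, giving 1−D = 0.735574 (working shown to 6 dp, full precision carried).
Station 2: N=148, proportions 0.040541, 0.074324, 0.054054, 0.317568, 0.108108, 0.155405, 0.027027, 0.222973, giving 1−D = 0.802776.
Difference = |0.735574 − 0.802776| = 0.067202, i.e. 0.067 to 3 decimal places.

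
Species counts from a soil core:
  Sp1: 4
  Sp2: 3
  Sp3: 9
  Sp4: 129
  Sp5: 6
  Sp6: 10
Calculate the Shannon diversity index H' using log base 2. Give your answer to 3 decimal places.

Total N = 4+3+9+129+6+10 = 161, so the proportions are 0.02484, 0.01863, 0.0559, 0.80124, 0.03727, 0.06211 (working shown to 5 dp, full precision carried).
Each pᵢ log₂ pᵢ term: 0.02484×(-5.33092)=-0.13245, 0.01863×(-5.74595)=-0.10707, 0.0559×(-4.16099)=-0.23260, 0.80124×(-0.31969)=-0.25615, 0.03727×(-4.74595)=-0.17687, 0.06211×(-4.00899)=-0.24901.
Sum = -1.15414, so H' = 1.154.

1.154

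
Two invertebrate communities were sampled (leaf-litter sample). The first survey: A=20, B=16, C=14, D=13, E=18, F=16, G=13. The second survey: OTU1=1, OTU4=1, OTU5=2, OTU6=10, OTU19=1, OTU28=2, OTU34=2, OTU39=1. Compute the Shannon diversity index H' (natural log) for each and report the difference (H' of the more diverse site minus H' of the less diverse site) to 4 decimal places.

0.2976

The first survey: N=110, proportions 0.181818, 0.145455, 0.127273, 0.118182, 0.163636, 0.145455, 0.118182, giving H' = 1.934120 (working shown to 6 dp, full precision carried).
The second survey: N=20, proportions 0.05, 0.05, 0.1, 0.5, 0.05, 0.1, 0.1, 0.05, giving H' = 1.636496.
Difference = |1.934120 − 1.636496| = 0.297624, i.e. 0.2976 to 4 decimal places.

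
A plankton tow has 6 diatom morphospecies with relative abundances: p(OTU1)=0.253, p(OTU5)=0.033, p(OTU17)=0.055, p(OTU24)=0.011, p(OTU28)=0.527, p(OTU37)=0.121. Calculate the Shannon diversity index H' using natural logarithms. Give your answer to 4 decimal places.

1.2625

Each pᵢ ln pᵢ term (working shown to 6 dp, full precision carried): 0.253×(-1.374366)=-0.347715, 0.033×(-3.411248)=-0.112571, 0.055×(-2.900422)=-0.159523, 0.011×(-4.509860)=-0.049608, 0.527×(-0.640555)=-0.337572, 0.121×(-2.111965)=-0.255548.
Sum = -1.262537, so H' = 1.2625.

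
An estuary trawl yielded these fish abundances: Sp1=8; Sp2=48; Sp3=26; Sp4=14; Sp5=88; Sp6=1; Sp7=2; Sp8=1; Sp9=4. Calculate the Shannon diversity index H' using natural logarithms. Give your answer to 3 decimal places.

1.481

Total N = 8+48+26+14+88+1+2+1+4 = 192, so the proportions are 0.04167, 0.25, 0.13542, 0.07292, 0.45833, 0.00521, 0.01042, 0.00521, 0.02083 (working shown to 5 dp, full precision carried).
Each pᵢ ln pᵢ term: 0.04167×(-3.17805)=-0.13242, 0.25×(-1.38629)=-0.34657, 0.13542×(-1.99940)=-0.27075, 0.07292×(-2.61844)=-0.19093, 0.45833×(-0.78016)=-0.35757, 0.00521×(-5.25750)=-0.02738, 0.01042×(-4.56435)=-0.04755, 0.00521×(-5.25750)=-0.02738, 0.02083×(-3.87120)=-0.08065.
Sum = -1.48121, so H' = 1.481.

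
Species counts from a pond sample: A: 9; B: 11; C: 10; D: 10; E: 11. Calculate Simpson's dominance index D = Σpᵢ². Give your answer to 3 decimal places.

Total N = 9+11+10+10+11 = 51, so the proportions are 0.17647, 0.21569, 0.19608, 0.19608, 0.21569 (working shown to 5 dp, full precision carried).
D = 0.17647² + 0.21569² + 0.19608² + 0.19608² + 0.21569² = 0.03114 + 0.04652 + 0.03845 + 0.03845 + 0.04652 = 0.20108.
To 3 decimal places, D = 0.201.

0.201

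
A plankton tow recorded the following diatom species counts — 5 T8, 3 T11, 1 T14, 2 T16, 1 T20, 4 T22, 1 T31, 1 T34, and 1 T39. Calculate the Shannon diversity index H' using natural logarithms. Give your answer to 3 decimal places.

1.983

Total N = 5+3+1+2+1+4+1+1+1 = 19, so the proportions are 0.26316, 0.15789, 0.05263, 0.10526, 0.05263, 0.21053, 0.05263, 0.05263, 0.05263 (working shown to 5 dp, full precision carried).
Each pᵢ ln pᵢ term: 0.26316×(-1.33500)=-0.35132, 0.15789×(-1.84583)=-0.29145, 0.05263×(-2.94444)=-0.15497, 0.10526×(-2.25129)=-0.23698, 0.05263×(-2.94444)=-0.15497, 0.21053×(-1.55814)=-0.32803, 0.05263×(-2.94444)=-0.15497, 0.05263×(-2.94444)=-0.15497, 0.05263×(-2.94444)=-0.15497.
Sum = -1.98262, so H' = 1.983.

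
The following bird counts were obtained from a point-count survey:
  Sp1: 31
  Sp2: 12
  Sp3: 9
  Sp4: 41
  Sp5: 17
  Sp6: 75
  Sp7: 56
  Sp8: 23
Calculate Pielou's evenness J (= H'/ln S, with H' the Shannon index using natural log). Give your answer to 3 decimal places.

0.900

Total N = 31+12+9+41+17+75+56+23 = 264, so the proportions are 0.11742, 0.04545, 0.03409, 0.1553, 0.06439, 0.28409, 0.21212, 0.08712 (working shown to 5 dp, full precision carried).
H' = −Σ pᵢ ln pᵢ = −((-0.25152) + (-0.14050) + (-0.11518) + (-0.28923) + (-0.17662) + (-0.35752) + (-0.32891) + (-0.21262)) = 1.87210.
With S = 8 species, ln S = 2.07944, so J = 1.87210/2.07944 = 0.90029, i.e. 0.900 to 3 decimal places.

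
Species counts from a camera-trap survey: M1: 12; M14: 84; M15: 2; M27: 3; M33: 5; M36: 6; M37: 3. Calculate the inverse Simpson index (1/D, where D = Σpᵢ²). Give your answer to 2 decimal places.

1.82

Total N = 12+84+2+3+5+6+3 = 115, so the proportions are 0.10435, 0.73043, 0.01739, 0.02609, 0.04348, 0.05217, 0.02609 (working shown to 5 dp, full precision carried).
D = 0.10435² + 0.73043² + 0.01739² + 0.02609² + 0.04348² + 0.05217² + 0.02609² = 0.01089 + 0.53353 + 0.00030 + 0.00068 + 0.00189 + 0.00272 + 0.00068 = 0.55070.
So 1/D = 1.8159, i.e. 1.82 to 2 decimal places.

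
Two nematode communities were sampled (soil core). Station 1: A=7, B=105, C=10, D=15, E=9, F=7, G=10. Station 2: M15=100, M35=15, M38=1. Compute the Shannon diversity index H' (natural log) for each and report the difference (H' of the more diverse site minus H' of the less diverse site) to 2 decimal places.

0.84

Station 1: N=163, proportions 0.0429, 0.6442, 0.0613, 0.092, 0.0552, 0.0429, 0.0613, giving H' = 1.2756 (working shown to 4 dp, full precision carried).
Station 2: N=116, proportions 0.8621, 0.1293, 0.0086, giving H' = 0.4334.
Difference = |1.2756 − 0.4334| = 0.8422, i.e. 0.84 to 2 decimal places.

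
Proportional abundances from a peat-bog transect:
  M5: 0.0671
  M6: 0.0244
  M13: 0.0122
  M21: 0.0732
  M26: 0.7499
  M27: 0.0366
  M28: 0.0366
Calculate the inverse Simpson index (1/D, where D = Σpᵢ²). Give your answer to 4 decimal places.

1.7372

D = 0.0671² + 0.0244² + 0.0122² + 0.0732² + 0.7499² + 0.0366² + 0.0366² = 0.0045024 + 0.0005954 + 0.0001488 + 0.0053582 + 0.5623500 + 0.0013396 + 0.0013396 = 0.5756340 (working shown to 7 dp, full precision carried).
So 1/D = 1.737215, i.e. 1.7372 to 4 decimal places.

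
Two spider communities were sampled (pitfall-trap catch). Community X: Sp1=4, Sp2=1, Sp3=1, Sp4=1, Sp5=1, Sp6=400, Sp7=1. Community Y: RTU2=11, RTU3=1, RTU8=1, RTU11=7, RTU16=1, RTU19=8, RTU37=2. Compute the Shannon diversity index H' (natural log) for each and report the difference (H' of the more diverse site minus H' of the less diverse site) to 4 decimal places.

1.4218

Community X: N=409, proportions 0.00978, 0.002445, 0.002445, 0.002445, 0.002445, 0.977995, 0.002445, giving H' = 0.140534 (working shown to 6 dp, full precision carried).
Community Y: N=31, proportions 0.354839, 0.032258, 0.032258, 0.225806, 0.032258, 0.258065, 0.064516, giving H' = 1.562373.
Difference = |0.140534 − 1.562373| = 1.421839, i.e. 1.4218 to 4 decimal places.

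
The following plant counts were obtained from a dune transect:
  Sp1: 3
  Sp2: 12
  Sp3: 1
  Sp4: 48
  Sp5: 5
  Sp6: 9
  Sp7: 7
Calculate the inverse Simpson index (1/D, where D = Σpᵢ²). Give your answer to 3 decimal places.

2.765

Total N = 3+12+1+48+5+9+7 = 85, so the proportions are 0.035294, 0.141176, 0.011765, 0.564706, 0.058824, 0.105882, 0.082353 (working shown to 6 dp, full precision carried).
D = 0.035294² + 0.141176² + 0.011765² + 0.564706² + 0.058824² + 0.105882² + 0.082353² = 0.001246 + 0.019931 + 0.000138 + 0.318893 + 0.003460 + 0.011211 + 0.006782 = 0.361661.
So 1/D = 2.76502, i.e. 2.765 to 3 decimal places.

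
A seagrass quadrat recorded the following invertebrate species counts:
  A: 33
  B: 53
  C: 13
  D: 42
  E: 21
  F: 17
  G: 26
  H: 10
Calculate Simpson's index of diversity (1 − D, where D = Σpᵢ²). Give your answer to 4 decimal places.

0.8413

Total N = 33+53+13+42+21+17+26+10 = 215, so the proportions are 0.153488, 0.246512, 0.060465, 0.195349, 0.097674, 0.07907, 0.12093, 0.046512 (working shown to 6 dp, full precision carried).
D = 0.153488² + 0.246512² + 0.060465² + 0.195349² + 0.097674² + 0.07907² + 0.12093² + 0.046512² = 0.023559 + 0.060768 + 0.003656 + 0.038161 + 0.009540 + 0.006252 + 0.014624 + 0.002163 = 0.158724.
So 1 − D = 0.841276, i.e. 0.8413 to 4 decimal places.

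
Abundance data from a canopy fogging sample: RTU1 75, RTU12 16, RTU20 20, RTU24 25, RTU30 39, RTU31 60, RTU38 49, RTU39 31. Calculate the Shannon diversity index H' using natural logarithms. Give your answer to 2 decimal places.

1.96

Total N = 75+16+20+25+39+60+49+31 = 315, so the proportions are 0.2381, 0.0508, 0.0635, 0.0794, 0.1238, 0.1905, 0.1556, 0.0984 (working shown to 4 dp, full precision carried).
Each pᵢ ln pᵢ term: 0.2381×(-1.4351)=-0.3417, 0.0508×(-2.9800)=-0.1514, 0.0635×(-2.7568)=-0.1750, 0.0794×(-2.5337)=-0.2011, 0.1238×(-2.0890)=-0.2586, 0.1905×(-1.6582)=-0.3159, 0.1556×(-1.8608)=-0.2895, 0.0984×(-2.3186)=-0.2282.
Sum = -1.9613, so H' = 1.96.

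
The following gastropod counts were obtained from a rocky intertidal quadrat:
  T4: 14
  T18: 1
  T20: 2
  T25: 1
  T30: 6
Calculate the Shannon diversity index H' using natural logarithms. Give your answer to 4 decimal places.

Total N = 14+1+2+1+6 = 24, so the proportions are 0.583333, 0.041667, 0.083333, 0.041667, 0.25 (working shown to 6 dp, full precision carried).
Each pᵢ ln pᵢ term: 0.583333×(-0.538997)=-0.314415, 0.041667×(-3.178054)=-0.132419, 0.083333×(-2.484907)=-0.207076, 0.041667×(-3.178054)=-0.132419, 0.25×(-1.386294)=-0.346574.
Sum = -1.132902, so H' = 1.1329.

1.1329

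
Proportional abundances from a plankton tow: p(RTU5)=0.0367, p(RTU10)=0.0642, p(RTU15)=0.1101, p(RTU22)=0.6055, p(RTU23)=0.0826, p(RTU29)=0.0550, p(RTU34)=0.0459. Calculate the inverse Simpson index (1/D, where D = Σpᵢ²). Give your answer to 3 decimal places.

2.524

D = 0.0367² + 0.0642² + 0.1101² + 0.6055² + 0.0826² + 0.055² + 0.0459² = 0.001347 + 0.004122 + 0.012122 + 0.366630 + 0.006823 + 0.003025 + 0.002107 = 0.396175 (working shown to 6 dp, full precision carried).
So 1/D = 2.52413, i.e. 2.524 to 3 decimal places.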